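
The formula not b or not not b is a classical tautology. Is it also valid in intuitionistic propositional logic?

No

This is the weak law of excluded middle, which is not intuitionistically valid.
A Kripke countermodel: worlds 0, 1, 2; order generated by 0 <= 1, 0 <= 2; atoms true at each world — 0:{}; 1:{b}; 2:{}.
0 does not force not b or not not b: neither disjunct is forced at 0.
0 does not force not b since 1 is accessible from 0 and 1 forces b.
So the root 0 does not force the formula.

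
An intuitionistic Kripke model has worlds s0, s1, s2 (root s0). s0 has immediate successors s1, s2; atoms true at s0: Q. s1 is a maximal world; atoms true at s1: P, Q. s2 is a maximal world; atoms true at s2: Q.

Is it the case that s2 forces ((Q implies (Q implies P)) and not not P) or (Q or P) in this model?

Yes

s2 forces ((Q implies (Q implies P)) and not not P) or (Q or P) via the disjunct Q or P.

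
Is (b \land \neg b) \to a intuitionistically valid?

Yes

This is an instance of ex falso quodlibet, which is intuitionistically derivable.
No world can force both b and \neg b, so the antecedent b \land \neg b is never forced and the implication holds vacuously at every world.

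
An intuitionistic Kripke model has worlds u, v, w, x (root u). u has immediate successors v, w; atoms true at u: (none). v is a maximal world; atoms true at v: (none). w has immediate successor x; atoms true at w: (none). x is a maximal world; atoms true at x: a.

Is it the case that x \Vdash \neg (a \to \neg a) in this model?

Yes

x \Vdash \neg (a \to \neg a): no world accessible from x forces a \to \neg a.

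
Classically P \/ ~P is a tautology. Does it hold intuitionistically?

No

This is the law of excluded middle, which is not intuitionistically valid.
A Kripke countermodel: worlds a, b; order generated by a <= b; atoms true at each world — a:{}; b:{P}.
a ||-/- P \/ ~P: neither disjunct is forced at a.
a lacks atom P, so a ||-/- P.
So the root a does not force the formula.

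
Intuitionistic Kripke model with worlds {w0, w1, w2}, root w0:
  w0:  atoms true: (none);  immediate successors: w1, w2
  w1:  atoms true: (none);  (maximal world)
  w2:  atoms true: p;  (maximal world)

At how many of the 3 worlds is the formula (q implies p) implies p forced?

w0: does not force it — w0 does not force (q implies p) implies p: already at w0 itself, w0 forces q implies p but w0 does not force p.
w1: does not force it — w1 does not force (q implies p) implies p: already at w1 itself, w1 forces q implies p but w1 does not force p.
w2: forces it.
Worlds forcing the formula: {w2}.

1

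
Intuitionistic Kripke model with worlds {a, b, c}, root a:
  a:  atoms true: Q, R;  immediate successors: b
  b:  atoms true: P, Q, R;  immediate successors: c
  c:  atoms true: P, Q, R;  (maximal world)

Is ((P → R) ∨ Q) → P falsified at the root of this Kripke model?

a ⊮ ((P → R) ∨ Q) → P: already at a itself, a ⊩ (P → R) ∨ Q but a ⊮ P.
a lacks atom P, so a ⊮ P.
So the root a does not force ((P → R) ∨ Q) → P; the model is a countermodel.

Yes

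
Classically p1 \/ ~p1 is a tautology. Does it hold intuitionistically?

This is the law of excluded middle, which is not intuitionistically valid.
A Kripke countermodel: worlds a, b; order generated by a <= b; atoms true at each world — a:{}; b:{p1}.
a ||-/- p1 \/ ~p1: neither disjunct is forced at a.
a lacks atom p1, so a ||-/- p1.
So the root a does not force the formula.

No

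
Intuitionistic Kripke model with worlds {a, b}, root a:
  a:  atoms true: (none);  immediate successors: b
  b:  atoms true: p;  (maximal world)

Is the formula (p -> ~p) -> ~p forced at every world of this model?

Yes

a ||- (p -> ~p) -> ~p vacuously: no world accessible from a forces the antecedent p -> ~p.
Since the root a forces (p -> ~p) -> ~p and forcing is persistent (monotone upward), every world forces it.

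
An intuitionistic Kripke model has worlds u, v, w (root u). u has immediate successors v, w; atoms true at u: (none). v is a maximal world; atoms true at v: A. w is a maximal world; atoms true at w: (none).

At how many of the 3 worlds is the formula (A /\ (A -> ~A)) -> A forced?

u: forces it.
v: forces it.
w: forces it.
Worlds forcing the formula: {u, v, w}.

3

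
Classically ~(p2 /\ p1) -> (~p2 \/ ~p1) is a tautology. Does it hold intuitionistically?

No

This is the constructively invalid direction of De Morgan's law for conjunction, which is not intuitionistically valid.
A Kripke countermodel: worlds u0, u1, u2; order generated by u0 <= u1, u0 <= u2; atoms true at each world — u0:{}; u1:{p2}; u2:{p1}.
u0 ||-/- ~(p2 /\ p1) -> (~p2 \/ ~p1): already at u0 itself, u0 ||- ~(p2 /\ p1) but u0 ||-/- ~p2 \/ ~p1.
u0 ||-/- ~p2 \/ ~p1: neither disjunct is forced at u0.
u0 ||-/- ~p2 since u1 is accessible from u0 and u1 ||- p2.
So the root u0 does not force the formula.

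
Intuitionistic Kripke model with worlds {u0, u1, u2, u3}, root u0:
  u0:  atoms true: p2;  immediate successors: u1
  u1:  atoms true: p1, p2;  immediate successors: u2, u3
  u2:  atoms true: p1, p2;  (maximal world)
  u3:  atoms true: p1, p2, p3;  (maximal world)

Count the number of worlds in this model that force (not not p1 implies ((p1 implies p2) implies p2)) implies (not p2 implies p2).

u0: forces it.
u1: forces it.
u2: forces it.
u3: forces it.
Worlds forcing the formula: {u0, u1, u2, u3}.

4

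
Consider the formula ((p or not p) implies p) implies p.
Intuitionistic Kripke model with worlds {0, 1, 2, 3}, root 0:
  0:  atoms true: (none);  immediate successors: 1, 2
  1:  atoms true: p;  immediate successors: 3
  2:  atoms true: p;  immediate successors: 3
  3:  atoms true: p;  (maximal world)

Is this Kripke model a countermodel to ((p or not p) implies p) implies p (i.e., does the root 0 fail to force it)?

Yes

0 does not force ((p or not p) implies p) implies p: already at 0 itself, 0 forces (p or not p) implies p but 0 does not force p.
0 lacks atom p, so 0 does not force p.
So the root 0 does not force ((p or not p) implies p) implies p; the model is a countermodel.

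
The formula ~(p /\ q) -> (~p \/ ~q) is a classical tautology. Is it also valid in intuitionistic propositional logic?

This is the constructively invalid direction of De Morgan's law for conjunction, which is not intuitionistically valid.
A Kripke countermodel: worlds u, v, w; order generated by u <= v, u <= w; atoms true at each world — u:{}; v:{p}; w:{q}.
u ||-/- ~(p /\ q) -> (~p \/ ~q): already at u itself, u ||- ~(p /\ q) but u ||-/- ~p \/ ~q.
u ||-/- ~p \/ ~q: neither disjunct is forced at u.
u ||-/- ~p since v is accessible from u and v ||- p.
So the root u does not force the formula.

No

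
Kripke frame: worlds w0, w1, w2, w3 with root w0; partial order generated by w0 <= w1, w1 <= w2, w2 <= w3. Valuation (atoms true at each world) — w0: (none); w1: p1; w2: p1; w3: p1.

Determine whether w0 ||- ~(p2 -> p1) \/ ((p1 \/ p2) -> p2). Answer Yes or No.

No

w0 ||-/- ~(p2 -> p1) \/ ((p1 \/ p2) -> p2): neither disjunct is forced at w0.
w0 ||-/- ~(p2 -> p1) since w0 is accessible from w0 and w0 ||- p2 -> p1.
w0 ||- p2 -> p1 vacuously: no world accessible from w0 forces the antecedent p2.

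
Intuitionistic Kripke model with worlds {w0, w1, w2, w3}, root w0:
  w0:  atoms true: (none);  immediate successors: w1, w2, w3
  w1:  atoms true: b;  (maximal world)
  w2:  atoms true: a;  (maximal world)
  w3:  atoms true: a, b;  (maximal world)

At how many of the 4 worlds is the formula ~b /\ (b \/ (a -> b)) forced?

w0: does not force it — w0 ||-/- ~b /\ (b \/ (a -> b)) since w0 fails ~b.
w1: does not force it — w1 ||-/- ~b /\ (b \/ (a -> b)) since w1 fails ~b.
w2: does not force it.
w3: does not force it.
Worlds forcing the formula: { }.

0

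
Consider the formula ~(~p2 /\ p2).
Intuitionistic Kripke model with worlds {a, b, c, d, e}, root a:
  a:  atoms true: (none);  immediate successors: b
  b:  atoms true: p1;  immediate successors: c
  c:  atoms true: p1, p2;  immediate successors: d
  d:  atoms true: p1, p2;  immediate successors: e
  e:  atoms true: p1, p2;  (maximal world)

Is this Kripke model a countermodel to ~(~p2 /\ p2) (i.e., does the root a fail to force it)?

No

a ||- ~(~p2 /\ p2): no world accessible from a forces ~p2 /\ p2.
So the root a forces ~(~p2 /\ p2); the model is not a countermodel.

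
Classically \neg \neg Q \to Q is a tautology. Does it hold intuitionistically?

No

This is double-negation elimination, which is not intuitionistically valid.
A Kripke countermodel: worlds 0, 1; order generated by 0 \le 1; atoms true at each world — 0:{}; 1:{Q}.
0 \nVdash \neg \neg Q \to Q: already at 0 itself, 0 \Vdash \neg \neg Q but 0 \nVdash Q.
0 lacks atom Q, so 0 \nVdash Q.
So the root 0 does not force the formula.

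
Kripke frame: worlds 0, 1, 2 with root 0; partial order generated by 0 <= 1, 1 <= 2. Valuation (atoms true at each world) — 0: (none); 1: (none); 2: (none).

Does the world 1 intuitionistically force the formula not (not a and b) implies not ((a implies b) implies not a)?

1 does not force not (not a and b) implies not ((a implies b) implies not a): already at 1 itself, 1 forces not (not a and b) but 1 does not force not ((a implies b) implies not a).
1 does not force not ((a implies b) implies not a) since 1 is accessible from 1 and 1 forces (a implies b) implies not a.
1 forces (a implies b) implies not a: every world accessible from 1 that forces a implies b (namely 1, 2) also forces not a.

No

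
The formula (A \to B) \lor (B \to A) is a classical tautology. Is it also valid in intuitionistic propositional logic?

This is the Gödel–Dummett linearity axiom, which is not intuitionistically valid.
A Kripke countermodel: worlds 0, 1, 2; order generated by 0 \le 1, 0 \le 2; atoms true at each world — 0:{}; 1:{A}; 2:{B}.
0 \nVdash (A \to B) \lor (B \to A): neither disjunct is forced at 0.
0 \nVdash A \to B: at the accessible world 1, 1 \Vdash A but 1 \nVdash B.
1 lacks atom B, so 1 \nVdash B.
So the root 0 does not force the formula.

No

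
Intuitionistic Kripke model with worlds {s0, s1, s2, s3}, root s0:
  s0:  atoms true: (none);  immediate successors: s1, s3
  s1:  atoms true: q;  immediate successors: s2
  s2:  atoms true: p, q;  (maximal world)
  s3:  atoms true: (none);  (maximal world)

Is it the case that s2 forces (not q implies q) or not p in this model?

Yes

s2 forces (not q implies q) or not p via the disjunct not q implies q.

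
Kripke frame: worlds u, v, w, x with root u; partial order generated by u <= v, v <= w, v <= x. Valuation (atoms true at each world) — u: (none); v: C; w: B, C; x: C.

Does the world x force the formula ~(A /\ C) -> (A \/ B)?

x ||-/- ~(A /\ C) -> (A \/ B): already at x itself, x ||- ~(A /\ C) but x ||-/- A \/ B.
x ||-/- A \/ B: neither disjunct is forced at x.
x lacks atom A, so x ||-/- A.

No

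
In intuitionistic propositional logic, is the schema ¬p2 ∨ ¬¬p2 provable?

This is the weak law of excluded middle, which is not intuitionistically valid.
A Kripke countermodel: worlds 0, 1, 2; order generated by 0 ≤ 1, 0 ≤ 2; atoms true at each world — 0:{}; 1:{p2}; 2:{}.
0 ⊮ ¬p2 ∨ ¬¬p2: neither disjunct is forced at 0.
0 ⊮ ¬p2 since 1 is accessible from 0 and 1 ⊩ p2.
So the root 0 does not force the formula.

No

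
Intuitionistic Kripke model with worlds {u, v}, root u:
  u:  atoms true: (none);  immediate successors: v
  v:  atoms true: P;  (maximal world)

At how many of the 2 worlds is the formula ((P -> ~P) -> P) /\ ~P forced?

0

u: does not force it — u ||-/- ((P -> ~P) -> P) /\ ~P since u fails ~P.
v: does not force it — v ||-/- ((P -> ~P) -> P) /\ ~P since v fails ~P.
Worlds forcing the formula: { }.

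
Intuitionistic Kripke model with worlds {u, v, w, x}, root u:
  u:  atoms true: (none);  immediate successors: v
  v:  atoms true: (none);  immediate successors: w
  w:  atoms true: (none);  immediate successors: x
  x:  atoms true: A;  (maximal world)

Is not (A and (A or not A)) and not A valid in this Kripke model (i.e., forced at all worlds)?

Not every world: u does not force not (A and (A or not A)) and not A.
u does not force not (A and (A or not A)) and not A since u fails not (A and (A or not A)).

No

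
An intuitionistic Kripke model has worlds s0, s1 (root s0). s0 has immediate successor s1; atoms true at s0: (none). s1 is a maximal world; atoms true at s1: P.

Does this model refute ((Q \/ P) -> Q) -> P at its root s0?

s0 ||- ((Q \/ P) -> Q) -> P vacuously: no world accessible from s0 forces the antecedent (Q \/ P) -> Q.
So the root s0 forces ((Q \/ P) -> Q) -> P; the model is not a countermodel.

No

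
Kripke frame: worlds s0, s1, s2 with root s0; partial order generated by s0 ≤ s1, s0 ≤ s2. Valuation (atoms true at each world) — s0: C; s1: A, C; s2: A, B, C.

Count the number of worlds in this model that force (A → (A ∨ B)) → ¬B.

1

s0: does not force it — s0 ⊮ (A → (A ∨ B)) → ¬B: already at s0 itself, s0 ⊩ A → (A ∨ B) but s0 ⊮ ¬B.
s1: forces it.
s2: does not force it — s2 ⊮ (A → (A ∨ B)) → ¬B: already at s2 itself, s2 ⊩ A → (A ∨ B) but s2 ⊮ ¬B.
Worlds forcing the formula: {s1}.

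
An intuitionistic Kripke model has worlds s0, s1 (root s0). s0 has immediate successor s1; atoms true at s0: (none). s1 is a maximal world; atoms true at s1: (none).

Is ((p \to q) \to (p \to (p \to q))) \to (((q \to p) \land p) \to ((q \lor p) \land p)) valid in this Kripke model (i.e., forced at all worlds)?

Yes

s0 \Vdash ((p \to q) \to (p \to (p \to q))) \to (((q \to p) \land p) \to ((q \lor p) \land p)): every world accessible from s0 that forces (p \to q) \to (p \to (p \to q)) (namely s0, s1) also forces ((q \to p) \land p) \to ((q \lor p) \land p).
Since the root s0 forces ((p \to q) \to (p \to (p \to q))) \to (((q \to p) \land p) \to ((q \lor p) \land p)) and forcing is persistent (monotone upward), every world forces it.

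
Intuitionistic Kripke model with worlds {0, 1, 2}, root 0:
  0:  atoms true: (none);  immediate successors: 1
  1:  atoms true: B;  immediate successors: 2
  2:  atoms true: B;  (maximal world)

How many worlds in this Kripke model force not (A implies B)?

0: does not force it — 0 does not force not (A implies B) since 0 is accessible from 0 and 0 forces A implies B.
1: does not force it — 1 does not force not (A implies B) since 1 is accessible from 1 and 1 forces A implies B.
2: does not force it — 2 does not force not (A implies B) since 2 is accessible from 2 and 2 forces A implies B.
Worlds forcing the formula: { }.

0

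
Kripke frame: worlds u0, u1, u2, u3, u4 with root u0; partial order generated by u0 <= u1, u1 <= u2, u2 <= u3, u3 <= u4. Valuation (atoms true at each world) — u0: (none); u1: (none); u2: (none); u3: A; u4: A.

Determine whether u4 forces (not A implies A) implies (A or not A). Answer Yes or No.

u4 forces (not A implies A) implies (A or not A): every world accessible from u4 that forces not A implies A (namely u4) also forces A or not A.

Yes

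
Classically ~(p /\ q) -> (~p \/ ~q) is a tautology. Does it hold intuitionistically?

This is the constructively invalid direction of De Morgan's law for conjunction, which is not intuitionistically valid.
A Kripke countermodel: worlds u0, u1, u2; order generated by u0 <= u1, u0 <= u2; atoms true at each world — u0:{}; u1:{p}; u2:{q}.
u0 ||-/- ~(p /\ q) -> (~p \/ ~q): already at u0 itself, u0 ||- ~(p /\ q) but u0 ||-/- ~p \/ ~q.
u0 ||-/- ~p \/ ~q: neither disjunct is forced at u0.
u0 ||-/- ~p since u1 is accessible from u0 and u1 ||- p.
So the root u0 does not force the formula.

No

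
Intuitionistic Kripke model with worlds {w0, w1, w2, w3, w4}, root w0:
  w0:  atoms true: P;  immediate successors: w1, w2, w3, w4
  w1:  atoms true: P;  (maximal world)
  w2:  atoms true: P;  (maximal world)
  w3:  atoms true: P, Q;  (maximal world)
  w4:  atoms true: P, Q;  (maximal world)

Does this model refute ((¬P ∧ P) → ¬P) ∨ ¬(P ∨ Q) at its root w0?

w0 ⊩ ((¬P ∧ P) → ¬P) ∨ ¬(P ∨ Q) via the disjunct (¬P ∧ P) → ¬P.
So the root w0 forces ((¬P ∧ P) → ¬P) ∨ ¬(P ∨ Q); the model is not a countermodel.

No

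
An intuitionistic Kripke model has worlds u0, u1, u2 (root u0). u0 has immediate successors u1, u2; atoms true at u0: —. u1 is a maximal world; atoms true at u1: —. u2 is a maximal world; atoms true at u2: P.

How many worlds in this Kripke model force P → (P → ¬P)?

u0: does not force it — u0 ⊮ P → (P → ¬P): at the accessible world u2, u2 ⊩ P but u2 ⊮ P → ¬P.
u1: forces it.
u2: does not force it — u2 ⊮ P → (P → ¬P): already at u2 itself, u2 ⊩ P but u2 ⊮ P → ¬P.
Worlds forcing the formula: {u1}.

1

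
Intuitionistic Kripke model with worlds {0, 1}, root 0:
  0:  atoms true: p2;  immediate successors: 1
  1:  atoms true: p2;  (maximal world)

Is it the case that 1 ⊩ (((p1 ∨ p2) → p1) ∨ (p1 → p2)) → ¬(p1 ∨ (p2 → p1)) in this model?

Yes

1 ⊩ (((p1 ∨ p2) → p1) ∨ (p1 → p2)) → ¬(p1 ∨ (p2 → p1)): every world accessible from 1 that forces ((p1 ∨ p2) → p1) ∨ (p1 → p2) (namely 1) also forces ¬(p1 ∨ (p2 → p1)).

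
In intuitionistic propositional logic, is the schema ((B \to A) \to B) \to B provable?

No

This is Peirce's law, which is not intuitionistically valid.
A Kripke countermodel: worlds w0, w1; order generated by w0 \le w1; atoms true at each world — w0:{}; w1:{B}.
w0 \nVdash ((B \to A) \to B) \to B: already at w0 itself, w0 \Vdash (B \to A) \to B but w0 \nVdash B.
w0 lacks atom B, so w0 \nVdash B.
So the root w0 does not force the formula.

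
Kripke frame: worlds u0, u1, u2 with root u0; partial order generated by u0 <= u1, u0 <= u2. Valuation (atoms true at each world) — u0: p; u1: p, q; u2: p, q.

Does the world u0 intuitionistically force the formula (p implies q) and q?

No

u0 does not force (p implies q) and q since u0 fails p implies q.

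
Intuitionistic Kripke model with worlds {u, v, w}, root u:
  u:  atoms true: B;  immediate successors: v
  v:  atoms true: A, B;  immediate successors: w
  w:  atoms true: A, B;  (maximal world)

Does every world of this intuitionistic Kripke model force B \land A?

Not every world: u \nVdash B \land A.
u \nVdash B \land A since u fails A.

No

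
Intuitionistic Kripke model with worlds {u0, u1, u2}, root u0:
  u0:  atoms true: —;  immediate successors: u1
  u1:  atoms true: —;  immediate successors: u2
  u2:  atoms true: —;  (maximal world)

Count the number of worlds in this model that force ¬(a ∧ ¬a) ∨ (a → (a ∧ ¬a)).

u0: forces it.
u1: forces it.
u2: forces it.
Worlds forcing the formula: {u0, u1, u2}.

3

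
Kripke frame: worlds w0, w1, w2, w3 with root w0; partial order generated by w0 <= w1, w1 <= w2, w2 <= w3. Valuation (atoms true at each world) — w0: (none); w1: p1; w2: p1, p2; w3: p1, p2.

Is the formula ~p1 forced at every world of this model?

No

Not every world: w0 ||-/- ~p1.
w0 ||-/- ~p1 since w1 is accessible from w0 and w1 ||- p1.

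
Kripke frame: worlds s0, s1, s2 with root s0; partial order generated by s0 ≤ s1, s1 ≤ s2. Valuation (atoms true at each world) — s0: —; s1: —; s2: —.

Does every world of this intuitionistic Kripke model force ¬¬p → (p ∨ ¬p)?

s0 ⊩ ¬¬p → (p ∨ ¬p) vacuously: no world accessible from s0 forces the antecedent ¬¬p.
Since the root s0 forces ¬¬p → (p ∨ ¬p) and forcing is persistent (monotone upward), every world forces it.

Yes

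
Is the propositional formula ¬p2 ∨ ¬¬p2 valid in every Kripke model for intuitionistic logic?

No

This is the weak law of excluded middle, which is not intuitionistically valid.
A Kripke countermodel: worlds w0, w1, w2; order generated by w0 ≤ w1, w0 ≤ w2; atoms true at each world — w0:{}; w1:{p2}; w2:{}.
w0 ⊮ ¬p2 ∨ ¬¬p2: neither disjunct is forced at w0.
w0 ⊮ ¬p2 since w1 is accessible from w0 and w1 ⊩ p2.
So the root w0 does not force the formula.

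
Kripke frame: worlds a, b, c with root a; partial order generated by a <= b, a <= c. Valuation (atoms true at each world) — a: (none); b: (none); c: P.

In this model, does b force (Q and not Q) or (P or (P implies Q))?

b forces (Q and not Q) or (P or (P implies Q)) via the disjunct P or (P implies Q).

Yes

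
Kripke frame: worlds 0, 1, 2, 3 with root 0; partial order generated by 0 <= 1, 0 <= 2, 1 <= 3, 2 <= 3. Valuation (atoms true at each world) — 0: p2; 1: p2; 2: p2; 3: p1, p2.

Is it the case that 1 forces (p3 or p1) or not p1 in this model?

No

1 does not force (p3 or p1) or not p1: neither disjunct is forced at 1.
1 does not force p3 or p1: neither disjunct is forced at 1.
1 lacks atom p3, so 1 does not force p3.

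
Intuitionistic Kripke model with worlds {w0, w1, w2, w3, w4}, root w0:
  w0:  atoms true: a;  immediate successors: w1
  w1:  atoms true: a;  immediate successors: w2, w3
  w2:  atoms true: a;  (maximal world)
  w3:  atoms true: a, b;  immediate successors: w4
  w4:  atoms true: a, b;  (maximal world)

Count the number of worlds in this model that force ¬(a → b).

w0: does not force it — w0 ⊮ ¬(a → b) since w3 is accessible from w0 and w3 ⊩ a → b.
w1: does not force it — w1 ⊮ ¬(a → b) since w3 is accessible from w1 and w3 ⊩ a → b.
w2: forces it.
w3: does not force it.
w4: does not force it.
Worlds forcing the formula: {w2}.

1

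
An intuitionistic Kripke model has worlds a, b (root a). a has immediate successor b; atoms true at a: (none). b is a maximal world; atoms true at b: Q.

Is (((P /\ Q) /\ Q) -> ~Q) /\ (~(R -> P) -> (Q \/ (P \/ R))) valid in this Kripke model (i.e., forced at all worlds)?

Yes

a ||- (((P /\ Q) /\ Q) -> ~Q) /\ (~(R -> P) -> (Q \/ (P \/ R))) since a forces both conjuncts.
Since the root a forces (((P /\ Q) /\ Q) -> ~Q) /\ (~(R -> P) -> (Q \/ (P \/ R))) and forcing is persistent (monotone upward), every world forces it.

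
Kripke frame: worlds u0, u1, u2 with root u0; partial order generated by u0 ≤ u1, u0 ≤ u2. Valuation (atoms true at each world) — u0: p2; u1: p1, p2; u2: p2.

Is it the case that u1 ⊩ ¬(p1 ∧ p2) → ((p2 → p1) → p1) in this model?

Yes

u1 ⊩ ¬(p1 ∧ p2) → ((p2 → p1) → p1) vacuously: no world accessible from u1 forces the antecedent ¬(p1 ∧ p2).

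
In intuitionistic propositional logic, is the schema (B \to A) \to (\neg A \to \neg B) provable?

This is the forward direction of contraposition, which is intuitionistically derivable.
Assume B \to A and \neg A. If B held then A would follow, contradicting \neg A; so \neg B.

Yes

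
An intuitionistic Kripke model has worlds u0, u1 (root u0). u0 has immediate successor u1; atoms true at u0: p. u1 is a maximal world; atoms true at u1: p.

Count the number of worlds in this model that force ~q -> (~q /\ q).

u0: does not force it — u0 ||-/- ~q -> (~q /\ q): already at u0 itself, u0 ||- ~q but u0 ||-/- ~q /\ q.
u1: does not force it.
Worlds forcing the formula: { }.

0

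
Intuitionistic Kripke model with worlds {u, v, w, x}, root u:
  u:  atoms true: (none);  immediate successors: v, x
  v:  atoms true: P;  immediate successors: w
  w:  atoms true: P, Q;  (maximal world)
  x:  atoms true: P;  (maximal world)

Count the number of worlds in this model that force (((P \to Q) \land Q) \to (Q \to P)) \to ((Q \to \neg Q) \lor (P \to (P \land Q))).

2

u: does not force it — u \nVdash (((P \to Q) \land Q) \to (Q \to P)) \to ((Q \to \neg Q) \lor (P \to (P \land Q))): already at u itself, u \Vdash ((P \to Q) \land Q) \to (Q \to P) but u \nVdash (Q \to \neg Q) \lor (P \to (P \land Q)).
v: does not force it.
w: forces it.
x: forces it.
Worlds forcing the formula: {w, x}.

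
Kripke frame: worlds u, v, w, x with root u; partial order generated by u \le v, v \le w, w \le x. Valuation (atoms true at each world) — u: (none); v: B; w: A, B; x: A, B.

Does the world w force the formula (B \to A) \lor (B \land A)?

w \Vdash (B \to A) \lor (B \land A) via the disjunct B \to A.

Yes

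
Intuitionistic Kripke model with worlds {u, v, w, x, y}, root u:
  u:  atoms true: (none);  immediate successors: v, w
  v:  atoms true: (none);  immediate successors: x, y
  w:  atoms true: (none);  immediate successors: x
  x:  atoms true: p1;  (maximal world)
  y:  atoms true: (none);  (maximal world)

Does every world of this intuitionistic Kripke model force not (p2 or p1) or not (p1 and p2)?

u forces not (p2 or p1) or not (p1 and p2) via the disjunct not (p1 and p2).
Since the root u forces not (p2 or p1) or not (p1 and p2) and forcing is persistent (monotone upward), every world forces it.

Yes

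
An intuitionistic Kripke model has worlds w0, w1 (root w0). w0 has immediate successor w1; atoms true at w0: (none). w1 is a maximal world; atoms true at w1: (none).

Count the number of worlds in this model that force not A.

2

w0: forces it.
w1: forces it.
Worlds forcing the formula: {w0, w1}.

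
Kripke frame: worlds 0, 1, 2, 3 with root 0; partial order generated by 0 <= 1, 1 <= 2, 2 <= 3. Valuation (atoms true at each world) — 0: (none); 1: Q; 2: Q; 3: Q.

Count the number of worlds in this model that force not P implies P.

0: does not force it — 0 does not force not P implies P: already at 0 itself, 0 forces not P but 0 does not force P.
1: does not force it — 1 does not force not P implies P: already at 1 itself, 1 forces not P but 1 does not force P.
2: does not force it.
3: does not force it.
Worlds forcing the formula: { }.

0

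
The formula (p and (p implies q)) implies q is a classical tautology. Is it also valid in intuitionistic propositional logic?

Yes

This is modus ponens in implicational form, which is intuitionistically derivable.
If a world forces p and p implies q, then applying the implication at that world (which is accessible from itself) gives q.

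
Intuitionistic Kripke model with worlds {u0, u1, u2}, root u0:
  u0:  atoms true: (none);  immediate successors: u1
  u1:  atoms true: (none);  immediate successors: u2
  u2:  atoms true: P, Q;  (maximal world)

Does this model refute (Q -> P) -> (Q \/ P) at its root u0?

u0 ||-/- (Q -> P) -> (Q \/ P): already at u0 itself, u0 ||- Q -> P but u0 ||-/- Q \/ P.
u0 ||-/- Q \/ P: neither disjunct is forced at u0.
u0 lacks atom Q, so u0 ||-/- Q.
So the root u0 does not force (Q -> P) -> (Q \/ P); the model is a countermodel.

Yes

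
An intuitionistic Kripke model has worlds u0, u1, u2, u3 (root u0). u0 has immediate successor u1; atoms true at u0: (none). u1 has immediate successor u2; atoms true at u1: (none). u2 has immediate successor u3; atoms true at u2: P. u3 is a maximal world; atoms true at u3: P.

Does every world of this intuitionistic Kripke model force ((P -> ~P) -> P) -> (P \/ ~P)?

Not every world: u0 ||-/- ((P -> ~P) -> P) -> (P \/ ~P).
u0 ||-/- ((P -> ~P) -> P) -> (P \/ ~P): already at u0 itself, u0 ||- (P -> ~P) -> P but u0 ||-/- P \/ ~P.
u0 ||-/- P \/ ~P: neither disjunct is forced at u0.
u0 lacks atom P, so u0 ||-/- P.

No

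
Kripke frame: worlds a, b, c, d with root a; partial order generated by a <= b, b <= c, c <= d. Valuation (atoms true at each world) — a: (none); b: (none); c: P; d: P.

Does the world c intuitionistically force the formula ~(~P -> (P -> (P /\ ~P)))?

No

c ||-/- ~(~P -> (P -> (P /\ ~P))) since c is accessible from c and c ||- ~P -> (P -> (P /\ ~P)).
c ||- ~P -> (P -> (P /\ ~P)) vacuously: no world accessible from c forces the antecedent ~P.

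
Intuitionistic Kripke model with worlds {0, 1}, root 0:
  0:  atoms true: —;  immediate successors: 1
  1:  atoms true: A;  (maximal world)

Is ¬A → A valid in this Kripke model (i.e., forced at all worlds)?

0 ⊩ ¬A → A vacuously: no world accessible from 0 forces the antecedent ¬A.
Since the root 0 forces ¬A → A and forcing is persistent (monotone upward), every world forces it.

Yes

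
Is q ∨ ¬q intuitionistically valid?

This is the law of excluded middle, which is not intuitionistically valid.
A Kripke countermodel: worlds 0, 1; order generated by 0 ≤ 1; atoms true at each world — 0:{}; 1:{q}.
0 ⊮ q ∨ ¬q: neither disjunct is forced at 0.
0 lacks atom q, so 0 ⊮ q.
So the root 0 does not force the formula.

No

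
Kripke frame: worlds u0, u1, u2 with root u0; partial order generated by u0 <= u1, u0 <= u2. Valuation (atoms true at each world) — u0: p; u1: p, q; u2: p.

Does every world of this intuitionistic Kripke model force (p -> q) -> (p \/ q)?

Yes

u0 ||- (p -> q) -> (p \/ q): every world accessible from u0 that forces p -> q (namely u1) also forces p \/ q.
Since the root u0 forces (p -> q) -> (p \/ q) and forcing is persistent (monotone upward), every world forces it.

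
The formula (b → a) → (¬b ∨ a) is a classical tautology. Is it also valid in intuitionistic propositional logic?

No

This is the material-implication-as-disjunction principle, which is not intuitionistically valid.
A Kripke countermodel: worlds u0, u1; order generated by u0 ≤ u1; atoms true at each world — u0:{}; u1:{a,b}.
u0 ⊮ (b → a) → (¬b ∨ a): already at u0 itself, u0 ⊩ b → a but u0 ⊮ ¬b ∨ a.
u0 ⊮ ¬b ∨ a: neither disjunct is forced at u0.
u0 ⊮ ¬b since u1 is accessible from u0 and u1 ⊩ b.
So the root u0 does not force the formula.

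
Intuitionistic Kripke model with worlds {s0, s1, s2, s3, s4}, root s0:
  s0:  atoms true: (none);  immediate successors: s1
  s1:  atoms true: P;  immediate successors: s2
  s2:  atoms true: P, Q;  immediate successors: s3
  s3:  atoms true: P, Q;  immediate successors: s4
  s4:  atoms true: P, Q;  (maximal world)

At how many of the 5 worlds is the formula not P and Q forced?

s0: does not force it — s0 does not force not P and Q since s0 fails not P.
s1: does not force it — s1 does not force not P and Q since s1 fails not P.
s2: does not force it — s2 does not force not P and Q since s2 fails not P.
s3: does not force it.
s4: does not force it.
Worlds forcing the formula: { }.

0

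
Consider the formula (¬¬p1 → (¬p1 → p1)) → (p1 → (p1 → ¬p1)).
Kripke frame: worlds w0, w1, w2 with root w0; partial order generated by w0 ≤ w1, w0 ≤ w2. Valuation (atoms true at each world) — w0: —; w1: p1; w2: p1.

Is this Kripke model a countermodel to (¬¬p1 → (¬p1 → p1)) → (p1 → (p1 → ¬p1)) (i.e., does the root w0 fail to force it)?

Yes

w0 ⊮ (¬¬p1 → (¬p1 → p1)) → (p1 → (p1 → ¬p1)): already at w0 itself, w0 ⊩ ¬¬p1 → (¬p1 → p1) but w0 ⊮ p1 → (p1 → ¬p1).
w0 ⊮ p1 → (p1 → ¬p1): at the accessible world w1, w1 ⊩ p1 but w1 ⊮ p1 → ¬p1.
w1 ⊮ p1 → ¬p1: already at w1 itself, w1 ⊩ p1 but w1 ⊮ ¬p1.
So the root w0 does not force (¬¬p1 → (¬p1 → p1)) → (p1 → (p1 → ¬p1)); the model is a countermodel.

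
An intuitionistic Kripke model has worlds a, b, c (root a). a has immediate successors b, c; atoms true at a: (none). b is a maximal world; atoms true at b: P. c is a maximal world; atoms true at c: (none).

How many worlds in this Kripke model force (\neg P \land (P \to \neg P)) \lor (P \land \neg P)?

a: does not force it — a \nVdash (\neg P \land (P \to \neg P)) \lor (P \land \neg P): neither disjunct is forced at a.
b: does not force it.
c: forces it.
Worlds forcing the formula: {c}.

1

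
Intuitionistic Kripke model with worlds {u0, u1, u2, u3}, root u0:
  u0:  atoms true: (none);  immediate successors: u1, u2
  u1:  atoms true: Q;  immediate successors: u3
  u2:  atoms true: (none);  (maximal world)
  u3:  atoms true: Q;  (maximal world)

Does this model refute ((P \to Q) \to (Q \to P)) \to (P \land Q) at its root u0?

u0 \nVdash ((P \to Q) \to (Q \to P)) \to (P \land Q): at the accessible world u2, u2 \Vdash (P \to Q) \to (Q \to P) but u2 \nVdash P \land Q.
u2 \nVdash P \land Q since u2 fails P.
So the root u0 does not force ((P \to Q) \to (Q \to P)) \to (P \land Q); the model is a countermodel.

Yes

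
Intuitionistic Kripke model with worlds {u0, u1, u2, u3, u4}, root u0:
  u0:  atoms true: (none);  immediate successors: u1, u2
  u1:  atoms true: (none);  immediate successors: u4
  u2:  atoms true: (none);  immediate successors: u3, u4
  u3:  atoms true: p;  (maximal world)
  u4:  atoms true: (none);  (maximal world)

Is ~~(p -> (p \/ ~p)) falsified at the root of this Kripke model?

No

u0 ||- ~~(p -> (p \/ ~p)): no world accessible from u0 forces ~(p -> (p \/ ~p)).
So the root u0 forces ~~(p -> (p \/ ~p)); the model is not a countermodel.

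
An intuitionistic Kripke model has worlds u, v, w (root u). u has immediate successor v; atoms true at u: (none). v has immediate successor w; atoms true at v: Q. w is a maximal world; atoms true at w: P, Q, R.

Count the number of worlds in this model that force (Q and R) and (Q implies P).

1

u: does not force it — u does not force (Q and R) and (Q implies P) since u fails Q and R.
v: does not force it.
w: forces it.
Worlds forcing the formula: {w}.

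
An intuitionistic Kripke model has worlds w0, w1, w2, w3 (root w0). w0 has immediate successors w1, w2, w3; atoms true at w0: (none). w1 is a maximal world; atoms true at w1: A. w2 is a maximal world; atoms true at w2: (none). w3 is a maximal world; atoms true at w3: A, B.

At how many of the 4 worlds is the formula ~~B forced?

1

w0: does not force it — w0 ||-/- ~~B since w1 is accessible from w0 and w1 ||- ~B.
w1: does not force it — w1 ||-/- ~~B since w1 is accessible from w1 and w1 ||- ~B.
w2: does not force it — w2 ||-/- ~~B since w2 is accessible from w2 and w2 ||- ~B.
w3: forces it.
Worlds forcing the formula: {w3}.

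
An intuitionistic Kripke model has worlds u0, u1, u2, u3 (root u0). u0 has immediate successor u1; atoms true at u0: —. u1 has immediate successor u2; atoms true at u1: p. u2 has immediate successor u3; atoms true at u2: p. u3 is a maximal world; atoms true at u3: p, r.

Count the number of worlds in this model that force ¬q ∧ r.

1

u0: does not force it — u0 ⊮ ¬q ∧ r since u0 fails r.
u1: does not force it.
u2: does not force it.
u3: forces it.
Worlds forcing the formula: {u3}.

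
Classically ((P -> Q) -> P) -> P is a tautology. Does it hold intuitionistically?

This is Peirce's law, which is not intuitionistically valid.
A Kripke countermodel: worlds u, v; order generated by u <= v; atoms true at each world — u:{}; v:{P}.
u ||-/- ((P -> Q) -> P) -> P: already at u itself, u ||- (P -> Q) -> P but u ||-/- P.
u lacks atom P, so u ||-/- P.
So the root u does not force the formula.

No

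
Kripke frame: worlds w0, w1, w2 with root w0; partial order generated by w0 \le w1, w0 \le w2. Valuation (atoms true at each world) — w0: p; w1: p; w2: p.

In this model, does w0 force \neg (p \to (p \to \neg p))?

Yes

w0 \Vdash \neg (p \to (p \to \neg p)): no world accessible from w0 forces p \to (p \to \neg p).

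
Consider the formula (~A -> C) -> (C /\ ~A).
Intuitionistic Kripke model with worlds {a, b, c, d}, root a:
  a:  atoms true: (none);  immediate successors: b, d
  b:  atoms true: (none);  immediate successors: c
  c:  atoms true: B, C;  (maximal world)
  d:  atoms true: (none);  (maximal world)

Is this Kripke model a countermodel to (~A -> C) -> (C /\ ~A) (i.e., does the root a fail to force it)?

a ||- (~A -> C) -> (C /\ ~A): every world accessible from a that forces ~A -> C (namely c) also forces C /\ ~A.
So the root a forces (~A -> C) -> (C /\ ~A); the model is not a countermodel.

No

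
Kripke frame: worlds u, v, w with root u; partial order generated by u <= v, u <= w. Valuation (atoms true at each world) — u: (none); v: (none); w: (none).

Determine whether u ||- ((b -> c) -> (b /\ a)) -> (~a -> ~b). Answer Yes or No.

u ||- ((b -> c) -> (b /\ a)) -> (~a -> ~b) vacuously: no world accessible from u forces the antecedent (b -> c) -> (b /\ a).

Yes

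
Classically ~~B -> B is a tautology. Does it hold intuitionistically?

No

This is double-negation elimination, which is not intuitionistically valid.
A Kripke countermodel: worlds w0, w1; order generated by w0 <= w1; atoms true at each world — w0:{}; w1:{B}.
w0 ||-/- ~~B -> B: already at w0 itself, w0 ||- ~~B but w0 ||-/- B.
w0 lacks atom B, so w0 ||-/- B.
So the root w0 does not force the formula.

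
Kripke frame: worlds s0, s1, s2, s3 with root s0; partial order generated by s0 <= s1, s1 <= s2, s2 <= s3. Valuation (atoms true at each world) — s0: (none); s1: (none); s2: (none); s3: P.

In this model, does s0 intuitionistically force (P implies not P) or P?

No

s0 does not force (P implies not P) or P: neither disjunct is forced at s0.
s0 does not force P implies not P: at the accessible world s3, s3 forces P but s3 does not force not P.
s3 does not force not P since s3 is accessible from s3 and s3 forces P.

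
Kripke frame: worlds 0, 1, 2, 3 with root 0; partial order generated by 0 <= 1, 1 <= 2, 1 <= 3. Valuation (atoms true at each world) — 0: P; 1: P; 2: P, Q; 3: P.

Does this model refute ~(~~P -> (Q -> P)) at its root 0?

0 ||-/- ~(~~P -> (Q -> P)) since 0 is accessible from 0 and 0 ||- ~~P -> (Q -> P).
0 ||- ~~P -> (Q -> P): every world accessible from 0 that forces ~~P (namely 0, 1, 2, 3) also forces Q -> P.
So the root 0 does not force ~(~~P -> (Q -> P)); the model is a countermodel.

Yes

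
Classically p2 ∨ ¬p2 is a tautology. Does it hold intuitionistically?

No

This is the law of excluded middle, which is not intuitionistically valid.
A Kripke countermodel: worlds u, v; order generated by u ≤ v; atoms true at each world — u:{}; v:{p2}.
u ⊮ p2 ∨ ¬p2: neither disjunct is forced at u.
u lacks atom p2, so u ⊮ p2.
So the root u does not force the formula.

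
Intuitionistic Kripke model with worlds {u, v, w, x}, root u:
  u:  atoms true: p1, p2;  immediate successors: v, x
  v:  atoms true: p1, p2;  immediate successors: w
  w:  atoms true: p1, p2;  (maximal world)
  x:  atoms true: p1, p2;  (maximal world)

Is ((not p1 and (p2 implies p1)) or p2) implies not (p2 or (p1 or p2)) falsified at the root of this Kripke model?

Yes

u does not force ((not p1 and (p2 implies p1)) or p2) implies not (p2 or (p1 or p2)): already at u itself, u forces (not p1 and (p2 implies p1)) or p2 but u does not force not (p2 or (p1 or p2)).
u does not force not (p2 or (p1 or p2)) since u is accessible from u and u forces p2 or (p1 or p2).
u forces p2 or (p1 or p2) via the disjunct p2.
So the root u does not force ((not p1 and (p2 implies p1)) or p2) implies not (p2 or (p1 or p2)); the model is a countermodel.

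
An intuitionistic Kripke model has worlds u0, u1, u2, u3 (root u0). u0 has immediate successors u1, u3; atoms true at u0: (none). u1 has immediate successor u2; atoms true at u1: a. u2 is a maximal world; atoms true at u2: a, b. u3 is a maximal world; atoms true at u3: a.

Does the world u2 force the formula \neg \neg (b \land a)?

u2 \Vdash \neg \neg (b \land a): no world accessible from u2 forces \neg (b \land a).

Yes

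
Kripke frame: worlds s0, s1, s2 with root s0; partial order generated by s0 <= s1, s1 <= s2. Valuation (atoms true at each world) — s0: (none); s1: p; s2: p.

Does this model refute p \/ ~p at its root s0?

Yes

s0 ||-/- p \/ ~p: neither disjunct is forced at s0.
s0 lacks atom p, so s0 ||-/- p.
So the root s0 does not force p \/ ~p; the model is a countermodel.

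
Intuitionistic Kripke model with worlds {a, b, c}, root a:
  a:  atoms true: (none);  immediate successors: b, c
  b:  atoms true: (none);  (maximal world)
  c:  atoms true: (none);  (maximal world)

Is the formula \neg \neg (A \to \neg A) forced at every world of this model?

Yes

a \Vdash \neg \neg (A \to \neg A): no world accessible from a forces \neg (A \to \neg A).
Since the root a forces \neg \neg (A \to \neg A) and forcing is persistent (monotone upward), every world forces it.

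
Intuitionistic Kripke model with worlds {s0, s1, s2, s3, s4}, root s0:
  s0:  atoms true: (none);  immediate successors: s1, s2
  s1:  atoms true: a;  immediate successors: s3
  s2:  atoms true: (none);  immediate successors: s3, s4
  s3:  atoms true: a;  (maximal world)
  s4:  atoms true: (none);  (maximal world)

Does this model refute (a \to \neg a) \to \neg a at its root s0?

No

s0 \Vdash (a \to \neg a) \to \neg a: every world accessible from s0 that forces a \to \neg a (namely s4) also forces \neg a.
So the root s0 forces (a \to \neg a) \to \neg a; the model is not a countermodel.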